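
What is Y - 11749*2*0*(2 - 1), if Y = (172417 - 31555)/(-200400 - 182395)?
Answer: -140862/382795 ≈ -0.36798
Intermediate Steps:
Y = -140862/382795 (Y = 140862/(-382795) = 140862*(-1/382795) = -140862/382795 ≈ -0.36798)
Y - 11749*2*0*(2 - 1) = -140862/382795 - 11749*2*0*(2 - 1) = -140862/382795 - 0 = -140862/382795 - 11749*0 = -140862/382795 + 0 = -140862/382795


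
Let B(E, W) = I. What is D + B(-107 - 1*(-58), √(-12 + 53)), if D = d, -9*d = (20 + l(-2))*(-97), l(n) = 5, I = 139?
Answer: 3676/9 ≈ 408.44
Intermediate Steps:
B(E, W) = 139
d = 2425/9 (d = -(20 + 5)*(-97)/9 = -25*(-97)/9 = -⅑*(-2425) = 2425/9 ≈ 269.44)
D = 2425/9 ≈ 269.44
D + B(-107 - 1*(-58), √(-12 + 53)) = 2425/9 + 139 = 3676/9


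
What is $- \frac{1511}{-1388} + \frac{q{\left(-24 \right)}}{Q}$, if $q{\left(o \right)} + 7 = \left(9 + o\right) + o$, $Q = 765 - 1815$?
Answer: $\frac{825199}{728700} \approx 1.1324$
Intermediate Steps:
$Q = -1050$
$q{\left(o \right)} = 2 + 2 o$ ($q{\left(o \right)} = -7 + \left(\left(9 + o\right) + o\right) = -7 + \left(9 + 2 o\right) = 2 + 2 o$)
$- \frac{1511}{-1388} + \frac{q{\left(-24 \right)}}{Q} = - \frac{1511}{-1388} + \frac{2 + 2 \left(-24\right)}{-1050} = \left(-1511\right) \left(- \frac{1}{1388}\right) + \left(2 - 48\right) \left(- \frac{1}{1050}\right) = \frac{1511}{1388} - - \frac{23}{525} = \frac{1511}{1388} + \frac{23}{525} = \frac{825199}{728700}$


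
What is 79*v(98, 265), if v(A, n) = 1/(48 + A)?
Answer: 79/146 ≈ 0.54110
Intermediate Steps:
79*v(98, 265) = 79/(48 + 98) = 79/146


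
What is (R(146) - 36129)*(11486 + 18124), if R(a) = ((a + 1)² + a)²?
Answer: 14012751760560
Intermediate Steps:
R(a) = (a + (1 + a)²)² (R(a) = ((1 + a)² + a)² = (a + (1 + a)²)²)
(R(146) - 36129)*(11486 + 18124) = ((146 + (1 + 146)²)² - 36129)*(11486 + 18124) = ((146 + 147²)² - 36129)*29610 = ((146 + 21609)² - 36129)*29610 = (21755² - 36129)*29610 = (473280025 - 36129)*29610 = 473243896*29610 = 14012751760560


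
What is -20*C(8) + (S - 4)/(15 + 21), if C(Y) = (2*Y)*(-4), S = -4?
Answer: 11518/9 ≈ 1279.8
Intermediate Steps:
C(Y) = -8*Y
-20*C(8) + (S - 4)/(15 + 21) = -(-160)*8 + (-4 - 4)/(15 + 21) = -20*(-64) - 8/36 = 1280 - 8*1/36 = 1280 - 2/9 = 11518/9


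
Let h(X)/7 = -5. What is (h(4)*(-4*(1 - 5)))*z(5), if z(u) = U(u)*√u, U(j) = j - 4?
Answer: -560*√5 ≈ -1252.2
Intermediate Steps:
U(j) = -4 + j
z(u) = √u*(-4 + u) (z(u) = (-4 + u)*√u = √u*(-4 + u))
h(X) = -35 (h(X) = 7*(-5) = -35)
(h(4)*(-4*(1 - 5)))*z(5) = (-(-140)*(1 - 5))*(√5*(-4 + 5)) = (-(-140)*(-4))*(√5*1) = (-35*16)*√5 = -560*√5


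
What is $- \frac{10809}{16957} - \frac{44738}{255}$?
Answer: $- \frac{761378561}{4324035} \approx -176.08$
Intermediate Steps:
$- \frac{10809}{16957} - \frac{44738}{255} = - \frac{761378561}{4324035}$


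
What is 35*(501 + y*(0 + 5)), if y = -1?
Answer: 17360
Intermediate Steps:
35*(501 + y*(0 + 5)) = 35*(501 - (0 + 5)) = 35*(501 - 1*5) = 35*(501 - 5) = 35*496 = 17360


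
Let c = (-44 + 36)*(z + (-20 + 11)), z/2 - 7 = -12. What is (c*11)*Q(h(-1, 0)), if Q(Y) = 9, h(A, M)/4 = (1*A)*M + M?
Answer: 15048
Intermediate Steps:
z = -10 (z = 14 + 2*(-12) = 14 - 24 = -10)
h(A, M) = 4*M + 4*A*M (h(A, M) = 4*((1*A)*M + M) = 4*(A*M + M) = 4*(M + A*M) = 4*M + 4*A*M)
c = 152 (c = (-44 + 36)*(-10 + (-20 + 11)) = -8*(-10 - 9) = -8*(-19) = 152)
(c*11)*Q(h(-1, 0)) = (152*11)*9 = 1672*9 = 15048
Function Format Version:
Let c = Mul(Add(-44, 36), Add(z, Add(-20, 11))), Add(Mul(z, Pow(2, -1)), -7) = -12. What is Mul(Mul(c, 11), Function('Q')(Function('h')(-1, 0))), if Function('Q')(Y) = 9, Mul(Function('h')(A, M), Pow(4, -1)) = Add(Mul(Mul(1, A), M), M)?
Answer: 15048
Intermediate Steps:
z = -10 (z = Add(14, Mul(2, -12)) = Add(14, -24) = -10)
Function('h')(A, M) = Add(Mul(4, M), Mul(4, A, M)) (Function('h')(A, M) = Mul(4, Add(Mul(Mul(1, A), M), M)) = Mul(4, Add(Mul(A, M), M)) = Mul(4, Add(M, Mul(A, M))) = Add(Mul(4, M), Mul(4, A, M)))
c = 152 (c = Mul(Add(-44, 36), Add(-10, Add(-20, 11))) = Mul(-8, Add(-10, -9)) = Mul(-8, -19) = 152)
Mul(Mul(c, 11), Function('Q')(Function('h')(-1, 0))) = Mul(Mul(152, 11), 9) = Mul(1672, 9) = 15048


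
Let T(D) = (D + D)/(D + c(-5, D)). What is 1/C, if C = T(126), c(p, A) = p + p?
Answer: 29/63 ≈ 0.46032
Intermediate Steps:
c(p, A) = 2*p
T(D) = 2*D/(-10 + D) (T(D) = (D + D)/(D + 2*(-5)) = (2*D)/(D - 10) = (2*D)/(-10 + D) = 2*D/(-10 + D))
C = 63/29 (C = 2*126/(-10 + 126) = 2*126/116 = 2*126*(1/116) = 63/29 ≈ 2.1724)
1/C = 1/(63/29) = 29/63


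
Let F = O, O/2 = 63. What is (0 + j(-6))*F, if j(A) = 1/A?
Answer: -21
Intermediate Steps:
O = 126 (O = 2*63 = 126)
F = 126
(0 + j(-6))*F = (0 + 1/(-6))*126 = (0 - ⅙)*126 = -⅙*126 = -21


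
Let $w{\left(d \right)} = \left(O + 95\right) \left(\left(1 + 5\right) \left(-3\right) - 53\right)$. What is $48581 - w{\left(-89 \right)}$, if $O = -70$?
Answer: $50356$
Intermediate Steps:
$w{\left(d \right)} = -1775$ ($w{\left(d \right)} = \left(-70 + 95\right) \left(\left(1 + 5\right) \left(-3\right) - 53\right) = 25 \left(6 \left(-3\right) - 53\right) = 25 \left(-18 - 53\right) = 25 \left(-71\right) = -1775$)
$48581 - w{\left(-89 \right)} = 48581 - -1775 = 48581 + 1775 = 50356$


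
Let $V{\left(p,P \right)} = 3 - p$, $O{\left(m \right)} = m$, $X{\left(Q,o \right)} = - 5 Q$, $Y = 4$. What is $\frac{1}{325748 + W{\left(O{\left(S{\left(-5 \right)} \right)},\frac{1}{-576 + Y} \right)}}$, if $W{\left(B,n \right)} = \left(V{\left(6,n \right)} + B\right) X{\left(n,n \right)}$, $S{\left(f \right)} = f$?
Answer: $\frac{143}{46581954} \approx 3.0699 \cdot 10^{-6}$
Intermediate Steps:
$W{\left(B,n \right)} = - 5 n \left(-3 + B\right)$ ($W{\left(B,n \right)} = \left(\left(3 - 6\right) + B\right) \left(- 5 n\right) = \left(-3 + B\right) \left(- 5 n\right) = - 5 n \left(-3 + B\right)$)
$\frac{1}{325748 + W{\left(O{\left(S{\left(-5 \right)} \right)},\frac{1}{-576 + Y} \right)}} = \frac{1}{325748 + \frac{5 \left(3 - -5\right)}{-576 + 4}} = \frac{1}{325748 + \frac{5 \left(3 + 5\right)}{-572}} = \frac{1}{325748 + 5 \left(- \frac{1}{572}\right) 8} = \frac{1}{325748 - \frac{10}{143}} = \frac{1}{\frac{46581954}{143}} = \frac{143}{46581954}$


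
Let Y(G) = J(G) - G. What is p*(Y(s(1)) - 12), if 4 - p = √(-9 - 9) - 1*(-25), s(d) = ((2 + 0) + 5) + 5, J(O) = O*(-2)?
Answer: 1008 + 144*I*√2 ≈ 1008.0 + 203.65*I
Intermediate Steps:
J(O) = -2*O
s(d) = 12 (s(d) = (2 + 5) + 5 = 7 + 5 = 12)
Y(G) = -3*G (Y(G) = -2*G - G = -3*G)
p = -21 - 3*I*√2 (p = 4 - (√(-9 - 9) - 1*(-25)) = 4 - (√(-18) + 25) = 4 - (3*I*√2 + 25) = 4 - (25 + 3*I*√2) = 4 + (-25 - 3*I*√2) = -21 - 3*I*√2 ≈ -21.0 - 4.2426*I)
p*(Y(s(1)) - 12) = (-21 - 3*I*√2)*(-3*12 - 12) = (-21 - 3*I*√2)*(-36 - 12) = (-21 - 3*I*√2)*(-48) = 1008 + 144*I*√2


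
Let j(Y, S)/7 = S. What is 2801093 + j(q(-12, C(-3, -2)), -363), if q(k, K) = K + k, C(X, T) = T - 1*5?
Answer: 2798552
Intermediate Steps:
C(X, T) = -5 + T (C(X, T) = T - 5 = -5 + T)
j(Y, S) = 7*S
2801093 + j(q(-12, C(-3, -2)), -363) = 2801093 + 7*(-363) = 2801093 - 2541 = 2798552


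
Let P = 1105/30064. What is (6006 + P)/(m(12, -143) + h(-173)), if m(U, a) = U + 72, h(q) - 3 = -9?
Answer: 13889653/180384 ≈ 77.000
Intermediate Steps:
h(q) = -6 (h(q) = 3 - 9 = -6)
m(U, a) = 72 + U
P = 1105/30064 (P = 1105*(1/30064) = 1105/30064 ≈ 0.036755)
(6006 + P)/(m(12, -143) + h(-173)) = (6006 + 1105/30064)/((72 + 12) - 6) = 180565489/(30064*(84 - 6)) = (180565489/30064)/78 = (180565489/30064)*(1/78) = 13889653/180384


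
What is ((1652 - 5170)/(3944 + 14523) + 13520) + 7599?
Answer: 390001055/18467 ≈ 21119.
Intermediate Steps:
((1652 - 5170)/(3944 + 14523) + 13520) + 7599 = (-3518/18467 + 13520) + 7599 = 249670322/18467 + 7599 = 390001055/18467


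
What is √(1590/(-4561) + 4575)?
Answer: √95165196585/4561 ≈ 67.636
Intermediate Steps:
√(1590/(-4561) + 4575) = √(1590*(-1/4561) + 4575) = √(-1590/4561 + 4575) = √(20864985/4561) = √95165196585/4561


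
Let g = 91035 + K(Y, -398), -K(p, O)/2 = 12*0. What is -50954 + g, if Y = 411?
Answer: 40081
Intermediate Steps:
K(p, O) = 0 (K(p, O) = -24*0 = -2*0 = 0)
g = 91035 (g = 91035 + 0 = 91035)
-50954 + g = -50954 + 91035 = 40081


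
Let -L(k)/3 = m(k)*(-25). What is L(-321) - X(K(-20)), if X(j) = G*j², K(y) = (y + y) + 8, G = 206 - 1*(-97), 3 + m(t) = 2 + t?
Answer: -334422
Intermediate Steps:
m(t) = -1 + t (m(t) = -3 + (2 + t) = -1 + t)
L(k) = -75 + 75*k (L(k) = -3*(-1 + k)*(-25) = -3*(25 - 25*k) = -75 + 75*k)
G = 303 (G = 206 + 97 = 303)
K(y) = 8 + 2*y (K(y) = 2*y + 8 = 8 + 2*y)
X(j) = 303*j²
L(-321) - X(K(-20)) = (-75 + 75*(-321)) - 303*(8 + 2*(-20))² = (-75 - 24075) - 303*(8 - 40)² = -24150 - 303*(-32)² = -24150 - 303*1024 = -24150 - 1*310272 = -24150 - 310272 = -334422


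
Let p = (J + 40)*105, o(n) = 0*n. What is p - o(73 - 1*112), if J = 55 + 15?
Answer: 11550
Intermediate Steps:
J = 70
o(n) = 0
p = 11550 (p = (70 + 40)*105 = 110*105 = 11550)
p - o(73 - 1*112) = 11550 - 1*0 = 11550 + 0 = 11550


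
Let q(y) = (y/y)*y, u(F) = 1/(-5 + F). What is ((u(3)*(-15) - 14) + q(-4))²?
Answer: 441/4 ≈ 110.25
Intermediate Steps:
q(y) = y (q(y) = 1*y = y)
((u(3)*(-15) - 14) + q(-4))² = ((-15/(-5 + 3) - 14) - 4)² = ((-15/(-2) - 14) - 4)² = ((-½*(-15) - 14) - 4)² = ((15/2 - 14) - 4)² = (-13/2 - 4)² = (-21/2)² = 441/4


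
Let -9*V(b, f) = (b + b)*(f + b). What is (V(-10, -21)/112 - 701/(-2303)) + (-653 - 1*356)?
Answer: -83679931/82908 ≈ -1009.3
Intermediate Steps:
V(b, f) = -2*b*(b + f)/9 (V(b, f) = -(b + b)*(f + b)/9 = -2*b*(b + f)/9)
(V(-10, -21)/112 - 701/(-2303)) + (-653 - 1*356) = (-2/9*(-10)*(-10 - 21)/112 - 701/(-2303)) + (-653 - 1*356) = (-2/9*(-10)*(-31)*(1/112) - 701*(-1/2303)) + (-653 - 356) = (-620/9*1/112 + 701/2303) - 1009 = (-155/252 + 701/2303) - 1009 = -25759/82908 - 1009 = -83679931/82908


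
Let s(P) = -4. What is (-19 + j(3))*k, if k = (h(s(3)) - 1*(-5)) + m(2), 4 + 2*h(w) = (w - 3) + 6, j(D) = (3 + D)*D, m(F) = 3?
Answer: -11/2 ≈ -5.5000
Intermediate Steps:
j(D) = D*(3 + D)
h(w) = -1/2 + w/2 (h(w) = -2 + ((w - 3) + 6)/2 = -2 + ((-3 + w) + 6)/2 = -2 + (3 + w)/2 = -2 + (3/2 + w/2) = -1/2 + w/2)
k = 11/2 (k = ((-1/2 + (1/2)*(-4)) - 1*(-5)) + 3 = ((-1/2 - 2) + 5) + 3 = (-5/2 + 5) + 3 = 5/2 + 3 = 11/2 ≈ 5.5000)
(-19 + j(3))*k = (-19 + 3*(3 + 3))*(11/2) = (-19 + 3*6)*(11/2) = (-19 + 18)*(11/2) = -1*11/2 = -11/2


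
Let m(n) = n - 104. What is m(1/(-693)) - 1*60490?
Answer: -41991643/693 ≈ -60594.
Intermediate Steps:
m(n) = -104 + n
m(1/(-693)) - 1*60490 = (-104 + 1/(-693)) - 1*60490 = (-104 - 1/693) - 60490 = -72073/693 - 60490 = -41991643/693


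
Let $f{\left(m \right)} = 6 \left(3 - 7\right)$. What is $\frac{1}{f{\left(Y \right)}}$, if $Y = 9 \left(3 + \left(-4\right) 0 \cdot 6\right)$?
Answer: $- \frac{1}{24} \approx -0.041667$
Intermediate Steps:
$Y = 27$ ($Y = 9 \left(3 + 0 \cdot 6\right) = 9 \left(3 + 0\right) = 9 \cdot 3 = 27$)
$f{\left(m \right)} = -24$ ($f{\left(m \right)} = 6 \left(-4\right) = -24$)
$\frac{1}{f{\left(Y \right)}} = \frac{1}{-24} = - \frac{1}{24}$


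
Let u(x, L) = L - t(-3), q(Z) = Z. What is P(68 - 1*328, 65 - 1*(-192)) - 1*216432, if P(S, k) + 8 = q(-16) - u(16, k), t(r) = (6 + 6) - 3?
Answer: -216704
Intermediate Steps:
t(r) = 9 (t(r) = 12 - 3 = 9)
u(x, L) = -9 + L (u(x, L) = L - 1*9 = L - 9 = -9 + L)
P(S, k) = -15 - k (P(S, k) = -8 + (-16 - (-9 + k)) = -8 + (-16 + (9 - k)) = -8 + (-7 - k) = -15 - k)
P(68 - 1*328, 65 - 1*(-192)) - 1*216432 = (-15 - (65 - 1*(-192))) - 1*216432 = (-15 - (65 + 192)) - 216432 = (-15 - 1*257) - 216432 = (-15 - 257) - 216432 = -272 - 216432 = -216704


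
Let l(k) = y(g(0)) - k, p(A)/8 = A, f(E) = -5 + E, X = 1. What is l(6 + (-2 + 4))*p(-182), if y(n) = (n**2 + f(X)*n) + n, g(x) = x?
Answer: 11648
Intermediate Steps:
p(A) = 8*A
y(n) = n**2 - 3*n (y(n) = (n**2 + (-5 + 1)*n) + n = (n**2 - 4*n) + n = n**2 - 3*n)
l(k) = -k (l(k) = 0*(-3 + 0) - k = 0*(-3) - k = 0 - k = -k)
l(6 + (-2 + 4))*p(-182) = (-(6 + (-2 + 4)))*(8*(-182)) = -(6 + 2)*(-1456) = -1*8*(-1456) = -8*(-1456) = 11648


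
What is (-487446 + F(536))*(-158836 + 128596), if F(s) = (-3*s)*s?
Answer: 40803860160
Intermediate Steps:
F(s) = -3*s**2
(-487446 + F(536))*(-158836 + 128596) = (-487446 - 3*536**2)*(-158836 + 128596) = (-487446 - 3*287296)*(-30240) = (-487446 - 861888)*(-30240) = -1349334*(-30240) = 40803860160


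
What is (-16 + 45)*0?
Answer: 0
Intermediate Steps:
(-16 + 45)*0 = 29*0 = 0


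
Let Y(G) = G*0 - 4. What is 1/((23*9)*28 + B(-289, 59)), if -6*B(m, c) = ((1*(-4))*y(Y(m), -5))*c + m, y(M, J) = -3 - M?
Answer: 2/11767 ≈ 0.00016997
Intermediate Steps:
Y(G) = -4 (Y(G) = 0 - 4 = -4)
B(m, c) = -m/6 + 2*c/3 (B(m, c) = -(((1*(-4))*(-3 - 1*(-4)))*c + m)/6 = -((-4*(-3 + 4))*c + m)/6 = -((-4*1)*c + m)/6 = -(-4*c + m)/6 = -(m - 4*c)/6 = -m/6 + 2*c/3)
1/((23*9)*28 + B(-289, 59)) = 1/((23*9)*28 + (-1/6*(-289) + (2/3)*59)) = 1/(207*28 + (289/6 + 118/3)) = 1/(5796 + 175/2) = 1/(11767/2) = 2/11767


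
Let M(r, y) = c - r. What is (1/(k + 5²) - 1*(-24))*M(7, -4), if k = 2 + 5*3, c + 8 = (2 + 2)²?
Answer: 1009/42 ≈ 24.024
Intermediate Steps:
c = 8 (c = -8 + (2 + 2)² = -8 + 4² = -8 + 16 = 8)
k = 17 (k = 2 + 15 = 17)
M(r, y) = 8 - r
(1/(k + 5²) - 1*(-24))*M(7, -4) = (1/(17 + 5²) - 1*(-24))*(8 - 1*7) = (1/(17 + 25) + 24)*(8 - 7) = (1/42 + 24)*1 = (1009/42)*1 = 1009/42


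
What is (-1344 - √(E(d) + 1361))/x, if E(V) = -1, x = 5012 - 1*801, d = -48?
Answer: -1344/4211 - 4*√85/4211 ≈ -0.32792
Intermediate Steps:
x = 4211 (x = 5012 - 801 = 4211)
(-1344 - √(E(d) + 1361))/x = (-1344 - √(-1 + 1361))/4211 = (-1344 - √1360)*(1/4211) = (-1344 - 4*√85)*(1/4211) = -1344/4211 - 4*√85/4211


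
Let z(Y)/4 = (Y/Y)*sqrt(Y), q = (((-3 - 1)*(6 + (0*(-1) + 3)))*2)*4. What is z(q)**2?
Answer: -4608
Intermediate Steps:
q = -288 (q = (-4*(6 + (0 + 3))*2)*4 = (-4*(6 + 3)*2)*4 = (-4*9*2)*4 = -36*2*4 = -72*4 = -288)
z(Y) = 4*sqrt(Y) (z(Y) = 4*((Y/Y)*sqrt(Y)) = 4*(1*sqrt(Y)) = 4*sqrt(Y))
z(q)**2 = (4*sqrt(-288))**2 = (4*(12*I*sqrt(2)))**2 = (48*I*sqrt(2))**2 = -4608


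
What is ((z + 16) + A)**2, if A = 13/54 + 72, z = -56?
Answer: 3031081/2916 ≈ 1039.5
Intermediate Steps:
A = 3901/54 (A = 13*(1/54) + 72 = 13/54 + 72 = 3901/54 ≈ 72.241)
((z + 16) + A)**2 = ((-56 + 16) + 3901/54)**2 = (-40 + 3901/54)**2 = (1741/54)**2 = 3031081/2916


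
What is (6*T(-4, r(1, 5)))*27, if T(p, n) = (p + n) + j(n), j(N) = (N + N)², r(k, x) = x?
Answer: 16362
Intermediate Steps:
j(N) = 4*N² (j(N) = (2*N)² = 4*N²)
T(p, n) = n + p + 4*n² (T(p, n) = (p + n) + 4*n² = (n + p) + 4*n² = n + p + 4*n²)
(6*T(-4, r(1, 5)))*27 = (6*(5 - 4 + 4*5²))*27 = (6*(5 - 4 + 4*25))*27 = (6*(5 - 4 + 100))*27 = (6*101)*27 = 606*27 = 16362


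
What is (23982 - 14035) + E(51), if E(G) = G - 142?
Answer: 9856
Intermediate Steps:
E(G) = -142 + G
(23982 - 14035) + E(51) = (23982 - 14035) + (-142 + 51) = 9947 - 91 = 9856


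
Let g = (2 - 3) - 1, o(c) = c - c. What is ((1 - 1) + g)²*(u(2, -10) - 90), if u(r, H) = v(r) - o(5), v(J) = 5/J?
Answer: -350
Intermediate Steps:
o(c) = 0
u(r, H) = 5/r (u(r, H) = 5/r - 1*0 = 5/r + 0 = 5/r)
g = -2 (g = -1 - 1 = -2)
((1 - 1) + g)²*(u(2, -10) - 90) = ((1 - 1) - 2)²*(5/2 - 90) = (0 - 2)²*(5*(½) - 90) = (-2)²*(5/2 - 90) = 4*(-175/2) = -350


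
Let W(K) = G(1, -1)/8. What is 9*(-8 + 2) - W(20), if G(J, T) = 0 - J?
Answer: -431/8 ≈ -53.875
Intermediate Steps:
G(J, T) = -J
W(K) = -⅛ (W(K) = -1*1/8 = -1*⅛ = -⅛)
9*(-8 + 2) - W(20) = 9*(-8 + 2) - 1*(-⅛) = 9*(-6) + ⅛ = -54 + ⅛ = -431/8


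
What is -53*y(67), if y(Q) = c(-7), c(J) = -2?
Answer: 106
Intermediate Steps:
y(Q) = -2
-53*y(67) = -53*(-2) = 106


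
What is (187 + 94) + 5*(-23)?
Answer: 166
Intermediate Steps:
(187 + 94) + 5*(-23) = 281 - 115 = 166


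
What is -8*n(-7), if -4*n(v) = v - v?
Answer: 0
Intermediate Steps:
n(v) = 0 (n(v) = -(v - v)/4 = -¼*0 = 0)
-8*n(-7) = -8*0 = 0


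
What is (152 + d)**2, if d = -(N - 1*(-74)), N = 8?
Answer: 4900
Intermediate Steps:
d = -82 (d = -(8 - 1*(-74)) = -(8 + 74) = -1*82 = -82)
(152 + d)**2 = (152 - 82)**2 = 70**2 = 4900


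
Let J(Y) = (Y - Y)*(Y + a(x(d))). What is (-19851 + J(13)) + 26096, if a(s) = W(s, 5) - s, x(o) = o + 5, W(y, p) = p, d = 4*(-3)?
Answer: 6245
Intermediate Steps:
d = -12
x(o) = 5 + o
a(s) = 5 - s
J(Y) = 0 (J(Y) = (Y - Y)*(Y + (5 - (5 - 12))) = 0*(Y + (5 - 1*(-7))) = 0*(Y + (5 + 7)) = 0*(Y + 12) = 0*(12 + Y) = 0)
(-19851 + J(13)) + 26096 = (-19851 + 0) + 26096 = -19851 + 26096 = 6245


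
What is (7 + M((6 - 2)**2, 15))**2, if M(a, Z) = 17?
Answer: 576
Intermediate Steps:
(7 + M((6 - 2)**2, 15))**2 = (7 + 17)**2 = 24**2 = 576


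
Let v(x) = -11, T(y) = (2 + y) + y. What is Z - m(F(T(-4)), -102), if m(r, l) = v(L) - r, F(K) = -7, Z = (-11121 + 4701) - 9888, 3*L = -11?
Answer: -16304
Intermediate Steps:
L = -11/3 (L = (⅓)*(-11) = -11/3 ≈ -3.6667)
T(y) = 2 + 2*y
Z = -16308 (Z = -6420 - 9888 = -16308)
m(r, l) = -11 - r
Z - m(F(T(-4)), -102) = -16308 - (-11 - 1*(-7)) = -16308 - (-11 + 7) = -16308 - 1*(-4) = -16308 + 4 = -16304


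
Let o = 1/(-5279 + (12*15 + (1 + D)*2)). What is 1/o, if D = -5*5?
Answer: -5147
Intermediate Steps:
D = -25
o = -1/5147 (o = 1/(-5279 + (12*15 + (1 - 25)*2)) = 1/(-5279 + (180 - 24*2)) = 1/(-5279 + (180 - 48)) = 1/(-5279 + 132) = 1/(-5147) = -1/5147 ≈ -0.00019429)
1/o = 1/(-1/5147) = -5147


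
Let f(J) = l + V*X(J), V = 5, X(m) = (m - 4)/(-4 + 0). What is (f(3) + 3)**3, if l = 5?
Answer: 50653/64 ≈ 791.45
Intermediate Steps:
X(m) = 1 - m/4 (X(m) = (-4 + m)/(-4) = (-4 + m)*(-1/4) = 1 - m/4)
f(J) = 10 - 5*J/4 (f(J) = 5 + 5*(1 - J/4) = 5 + (5 - 5*J/4) = 10 - 5*J/4)
(f(3) + 3)**3 = ((10 - 5/4*3) + 3)**3 = ((10 - 15/4) + 3)**3 = (25/4 + 3)**3 = (37/4)**3 = 50653/64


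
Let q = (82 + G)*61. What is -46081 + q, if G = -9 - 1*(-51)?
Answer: -38517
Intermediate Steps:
G = 42 (G = -9 + 51 = 42)
q = 7564 (q = (82 + 42)*61 = 124*61 = 7564)
-46081 + q = -46081 + 7564 = -38517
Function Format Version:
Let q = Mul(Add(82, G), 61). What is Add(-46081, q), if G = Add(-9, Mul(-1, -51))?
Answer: -38517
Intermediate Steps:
G = 42 (G = Add(-9, 51) = 42)
q = 7564 (q = Mul(Add(82, 42), 61) = Mul(124, 61) = 7564)
Add(-46081, q) = Add(-46081, 7564) = -38517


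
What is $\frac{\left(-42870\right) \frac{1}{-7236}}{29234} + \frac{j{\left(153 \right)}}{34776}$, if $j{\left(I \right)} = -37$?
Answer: $- \frac{29333473}{34057493064} \approx -0.00086129$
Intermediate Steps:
$\frac{\left(-42870\right) \frac{1}{-7236}}{29234} + \frac{j{\left(153 \right)}}{34776} = \frac{\left(-42870\right) \frac{1}{-7236}}{29234} - \frac{37}{34776} = \left(-42870\right) \left(- \frac{1}{7236}\right) \frac{1}{29234} - \frac{37}{34776} = \frac{7145}{1206} \cdot \frac{1}{29234} - \frac{37}{34776} = \frac{7145}{35256204} - \frac{37}{34776} = - \frac{29333473}{34057493064}$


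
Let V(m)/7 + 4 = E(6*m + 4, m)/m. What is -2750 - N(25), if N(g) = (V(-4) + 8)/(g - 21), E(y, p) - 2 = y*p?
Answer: -21673/8 ≈ -2709.1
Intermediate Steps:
E(y, p) = 2 + p*y (E(y, p) = 2 + y*p = 2 + p*y)
V(m) = -28 + 7*(2 + m*(4 + 6*m))/m (V(m) = -28 + 7*((2 + m*(6*m + 4))/m) = -28 + 7*((2 + m*(4 + 6*m))/m) = -28 + 7*(2 + m*(4 + 6*m))/m)
N(g) = -327/(2*(-21 + g)) (N(g) = ((14/(-4) + 42*(-4)) + 8)/(g - 21) = ((14*(-¼) - 168) + 8)/(-21 + g) = ((-7/2 - 168) + 8)/(-21 + g) = (-343/2 + 8)/(-21 + g) = -327/(2*(-21 + g)))
-2750 - N(25) = -2750 - (-327)/(-42 + 2*25) = -2750 - (-327)/(-42 + 50) = -2750 - (-327)/8 = -2750 - 1*(-327/8) = -2750 + 327/8 = -21673/8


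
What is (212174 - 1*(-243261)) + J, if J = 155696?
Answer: 611131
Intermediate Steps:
(212174 - 1*(-243261)) + J = (212174 - 1*(-243261)) + 155696 = (212174 + 243261) + 155696 = 455435 + 155696 = 611131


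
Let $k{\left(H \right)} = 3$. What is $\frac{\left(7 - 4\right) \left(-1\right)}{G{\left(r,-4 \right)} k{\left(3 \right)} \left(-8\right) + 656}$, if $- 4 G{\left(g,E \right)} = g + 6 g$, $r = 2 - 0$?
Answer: $- \frac{3}{740} \approx -0.0040541$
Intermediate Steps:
$r = 2$ ($r = 2 + 0 = 2$)
$G{\left(g,E \right)} = - \frac{7 g}{4}$ ($G{\left(g,E \right)} = - \frac{g + 6 g}{4} = - \frac{7 g}{4}$)
$\frac{\left(7 - 4\right) \left(-1\right)}{G{\left(r,-4 \right)} k{\left(3 \right)} \left(-8\right) + 656} = \frac{\left(7 - 4\right) \left(-1\right)}{\left(- \frac{7}{4}\right) 2 \cdot 3 \left(-8\right) + 656} = \frac{\left(7 - 4\right) \left(-1\right)}{\left(- \frac{7}{2}\right) 3 \left(-8\right) + 656} = \frac{3 \left(-1\right)}{\left(- \frac{21}{2}\right) \left(-8\right) + 656} = \frac{1}{84 + 656} \left(-3\right) = \frac{1}{740} \left(-3\right) = - \frac{3}{740}$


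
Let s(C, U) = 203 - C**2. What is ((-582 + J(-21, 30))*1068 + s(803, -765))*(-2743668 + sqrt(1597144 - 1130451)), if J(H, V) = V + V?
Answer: 3298168790136 - 1202102*sqrt(466693) ≈ 3.2973e+12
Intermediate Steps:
J(H, V) = 2*V
((-582 + J(-21, 30))*1068 + s(803, -765))*(-2743668 + sqrt(1597144 - 1130451)) = ((-582 + 2*30)*1068 + (203 - 1*803**2))*(-2743668 + sqrt(1597144 - 1130451)) = ((-582 + 60)*1068 + (203 - 1*644809))*(-2743668 + sqrt(466693)) = (-522*1068 + (203 - 644809))*(-2743668 + sqrt(466693)) = (-557496 - 644606)*(-2743668 + sqrt(466693)) = -1202102*(-2743668 + sqrt(466693)) = 3298168790136 - 1202102*sqrt(466693)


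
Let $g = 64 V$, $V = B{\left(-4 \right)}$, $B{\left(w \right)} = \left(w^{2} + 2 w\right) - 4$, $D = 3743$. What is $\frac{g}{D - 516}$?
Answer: $\frac{256}{3227} \approx 0.079331$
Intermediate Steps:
$B{\left(w \right)} = -4 + w^{2} + 2 w$
$V = 4$ ($V = -4 + \left(-4\right)^{2} + 2 \left(-4\right) = -4 + 16 - 8 = 4$)
$g = 256$ ($g = 64 \cdot 4 = 256$)
$\frac{g}{D - 516} = \frac{256}{3743 - 516} = \frac{256}{3227}$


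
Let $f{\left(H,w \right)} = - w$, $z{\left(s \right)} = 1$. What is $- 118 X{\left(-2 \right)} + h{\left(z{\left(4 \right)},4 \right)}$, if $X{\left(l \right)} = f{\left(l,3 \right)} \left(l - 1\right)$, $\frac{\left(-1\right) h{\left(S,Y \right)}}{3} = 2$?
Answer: $-1068$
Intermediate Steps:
$h{\left(S,Y \right)} = -6$ ($h{\left(S,Y \right)} = \left(-3\right) 2 = -6$)
$X{\left(l \right)} = 3 - 3 l$ ($X{\left(l \right)} = \left(-1\right) 3 \left(l - 1\right) = - 3 \left(-1 + l\right) = 3 - 3 l$)
$- 118 X{\left(-2 \right)} + h{\left(z{\left(4 \right)},4 \right)} = - 118 \left(3 - -6\right) - 6 = - 118 \left(3 + 6\right) - 6 = \left(-118\right) 9 - 6 = -1062 - 6 = -1068$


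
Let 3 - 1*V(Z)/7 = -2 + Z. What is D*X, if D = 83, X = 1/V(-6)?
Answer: 83/77 ≈ 1.0779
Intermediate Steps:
V(Z) = 35 - 7*Z (V(Z) = 21 - 7*(-2 + Z) = 21 + (14 - 7*Z) = 35 - 7*Z)
X = 1/77 (X = 1/(35 - 7*(-6)) = 1/(35 + 42) = 1/77 ≈ 0.012987)
D*X = 83*(1/77) = 83/77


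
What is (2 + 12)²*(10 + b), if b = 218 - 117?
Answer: 21756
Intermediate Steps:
b = 101
(2 + 12)²*(10 + b) = (2 + 12)²*(10 + 101) = 14²*111 = 196*111 = 21756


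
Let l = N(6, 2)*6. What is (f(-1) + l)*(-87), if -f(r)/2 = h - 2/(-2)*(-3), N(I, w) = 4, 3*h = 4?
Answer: -2378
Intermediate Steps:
h = 4/3 (h = (⅓)*4 = 4/3 ≈ 1.3333)
f(r) = 10/3 (f(r) = -2*(4/3 - 2/(-2)*(-3)) = -2*(4/3 - 2*(-½)*(-3)) = -2*(4/3 + 1*(-3)) = -2*(4/3 - 3) = -2*(-5/3) = 10/3)
l = 24 (l = 4*6 = 24)
(f(-1) + l)*(-87) = (10/3 + 24)*(-87) = (82/3)*(-87) = -2378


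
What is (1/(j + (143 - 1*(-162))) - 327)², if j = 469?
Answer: 64058091409/599076 ≈ 1.0693e+5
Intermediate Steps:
(1/(j + (143 - 1*(-162))) - 327)² = (1/(469 + (143 - 1*(-162))) - 327)² = (1/(469 + (143 + 162)) - 327)² = (1/(469 + 305) - 327)² = (1/774 - 327)² = (-253097/774)² = 64058091409/599076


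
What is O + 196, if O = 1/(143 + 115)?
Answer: 50569/258 ≈ 196.00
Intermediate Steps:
O = 1/258 ≈ 0.0038760
O + 196 = 1/258 + 196 = 50569/258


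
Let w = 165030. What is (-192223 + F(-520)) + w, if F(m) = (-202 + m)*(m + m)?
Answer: 723687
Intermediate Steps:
F(m) = 2*m*(-202 + m) (F(m) = (-202 + m)*(2*m) = 2*m*(-202 + m))
(-192223 + F(-520)) + w = (-192223 + 2*(-520)*(-202 - 520)) + 165030 = (-192223 + 2*(-520)*(-722)) + 165030 = (-192223 + 750880) + 165030 = 558657 + 165030 = 723687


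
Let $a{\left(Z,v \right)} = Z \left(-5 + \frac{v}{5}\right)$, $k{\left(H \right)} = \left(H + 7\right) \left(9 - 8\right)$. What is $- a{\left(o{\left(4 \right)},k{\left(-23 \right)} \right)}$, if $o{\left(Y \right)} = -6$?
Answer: $- \frac{246}{5} \approx -49.2$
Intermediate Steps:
$k{\left(H \right)} = 7 + H$ ($k{\left(H \right)} = \left(7 + H\right) 1 = 7 + H$)
$a{\left(Z,v \right)} = Z \left(-5 + \frac{v}{5}\right)$ ($a{\left(Z,v \right)} = Z \left(-5 + v \frac{1}{5}\right) = Z \left(-5 + \frac{v}{5}\right)$)
$- a{\left(o{\left(4 \right)},k{\left(-23 \right)} \right)} = - \frac{\left(-6\right) \left(-25 + \left(7 - 23\right)\right)}{5} = - \frac{\left(-6\right) \left(-25 - 16\right)}{5} = - \frac{\left(-6\right) \left(-41\right)}{5} = \left(-1\right) \frac{246}{5} = - \frac{246}{5}$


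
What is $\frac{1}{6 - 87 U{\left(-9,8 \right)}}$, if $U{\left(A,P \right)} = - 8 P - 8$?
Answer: $\frac{1}{6270} \approx 0.00015949$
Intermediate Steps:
$U{\left(A,P \right)} = -8 - 8 P$
$\frac{1}{6 - 87 U{\left(-9,8 \right)}} = \frac{1}{6 - 87 \left(-8 - 64\right)} = \frac{1}{6 - -6264} = \frac{1}{6 + 6264} = \frac{1}{6270}$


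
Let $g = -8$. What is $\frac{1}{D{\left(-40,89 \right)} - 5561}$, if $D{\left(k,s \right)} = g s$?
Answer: $- \frac{1}{6273} \approx -0.00015941$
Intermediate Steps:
$D{\left(k,s \right)} = - 8 s$
$\frac{1}{D{\left(-40,89 \right)} - 5561} = \frac{1}{\left(-8\right) 89 - 5561} = \frac{1}{-712 - 5561} = \frac{1}{-6273} = - \frac{1}{6273}$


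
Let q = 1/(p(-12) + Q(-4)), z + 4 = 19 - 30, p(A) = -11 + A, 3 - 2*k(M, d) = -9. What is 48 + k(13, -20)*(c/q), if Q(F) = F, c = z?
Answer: 2478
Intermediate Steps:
k(M, d) = 6 (k(M, d) = 3/2 - ½*(-9) = 3/2 + 9/2 = 6)
z = -15 (z = -4 + (19 - 30) = -4 - 11 = -15)
c = -15
q = -1/27 (q = 1/((-11 - 12) - 4) = 1/(-23 - 4) = 1/(-27) = -1/27 ≈ -0.037037)
48 + k(13, -20)*(c/q) = 48 + 6*(-15/(-1/27)) = 48 + 6*(-15*(-27)) = 48 + 6*405 = 48 + 2430 = 2478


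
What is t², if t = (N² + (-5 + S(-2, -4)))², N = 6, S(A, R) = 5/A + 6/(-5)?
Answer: 5554571841/10000 ≈ 5.5546e+5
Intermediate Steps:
S(A, R) = -6/5 + 5/A (S(A, R) = 5/A + 6*(-⅕) = 5/A - 6/5 = -6/5 + 5/A)
t = 74529/100 (t = (6² + (-5 + (-6/5 + 5/(-2))))² = (36 + (-5 + (-6/5 + 5*(-½))))² = (36 + (-5 + (-6/5 - 5/2)))² = (36 + (-5 - 37/10))² = (36 - 87/10)² = (273/10)² = 74529/100 ≈ 745.29)
t² = (74529/100)² = 5554571841/10000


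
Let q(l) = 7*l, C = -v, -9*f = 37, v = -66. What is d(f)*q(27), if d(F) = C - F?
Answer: 13251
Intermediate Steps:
f = -37/9 (f = -1/9*37 = -37/9 ≈ -4.1111)
C = 66 (C = -1*(-66) = 66)
d(F) = 66 - F
d(f)*q(27) = (66 - 1*(-37/9))*(7*27) = (66 + 37/9)*189 = (631/9)*189 = 13251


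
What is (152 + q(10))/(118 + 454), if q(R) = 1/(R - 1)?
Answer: 1369/5148 ≈ 0.26593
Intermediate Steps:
q(R) = 1/(-1 + R)
(152 + q(10))/(118 + 454) = (152 + 1/(-1 + 10))/(118 + 454) = (152 + 1/9)/572 = (152 + ⅑)*(1/572) = (1369/9)*(1/572) = 1369/5148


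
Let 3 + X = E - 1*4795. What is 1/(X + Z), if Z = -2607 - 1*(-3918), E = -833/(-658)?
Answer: -94/327659 ≈ -0.00028688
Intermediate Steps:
E = 119/94 (E = -833*(-1/658) = 119/94 ≈ 1.2660)
X = -450893/94 (X = -3 + (119/94 - 1*4795) = -3 + (119/94 - 4795) = -3 - 450611/94 = -450893/94 ≈ -4796.7)
Z = 1311 (Z = -2607 + 3918 = 1311)
1/(X + Z) = 1/(-450893/94 + 1311) = 1/(-327659/94) = -94/327659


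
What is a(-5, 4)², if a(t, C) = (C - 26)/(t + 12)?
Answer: 484/49 ≈ 9.8775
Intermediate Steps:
a(t, C) = (-26 + C)/(12 + t)
a(-5, 4)² = ((-26 + 4)/(12 - 5))² = (-22/7)² = 484/49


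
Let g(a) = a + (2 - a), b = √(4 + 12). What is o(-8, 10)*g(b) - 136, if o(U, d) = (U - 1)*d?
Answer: -316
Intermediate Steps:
b = 4 (b = √16 = 4)
o(U, d) = d*(-1 + U) (o(U, d) = (-1 + U)*d = d*(-1 + U))
g(a) = 2
o(-8, 10)*g(b) - 136 = (10*(-1 - 8))*2 - 136 = (10*(-9))*2 - 136 = -90*2 - 136 = -180 - 136 = -316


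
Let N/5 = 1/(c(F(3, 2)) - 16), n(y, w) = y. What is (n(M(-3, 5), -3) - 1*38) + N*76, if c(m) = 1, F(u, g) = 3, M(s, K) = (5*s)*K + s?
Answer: -424/3 ≈ -141.33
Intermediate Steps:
M(s, K) = s + 5*K*s (M(s, K) = 5*K*s + s = s + 5*K*s)
N = -1/3 (N = 5/(1 - 16) = 5/(-15) = 5*(-1/15) = -1/3 ≈ -0.33333)
(n(M(-3, 5), -3) - 1*38) + N*76 = (-3*(1 + 5*5) - 1*38) - 1/3*76 = (-3*(1 + 25) - 38) - 76/3 = (-3*26 - 38) - 76/3 = (-78 - 38) - 76/3 = -116 - 76/3 = -424/3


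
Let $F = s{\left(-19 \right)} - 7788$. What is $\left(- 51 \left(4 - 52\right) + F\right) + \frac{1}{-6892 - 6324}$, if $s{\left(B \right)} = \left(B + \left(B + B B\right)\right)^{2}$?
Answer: $\frac{1308238623}{13216} \approx 98989.0$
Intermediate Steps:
$s{\left(B \right)} = \left(B^{2} + 2 B\right)^{2}$ ($s{\left(B \right)} = \left(B + \left(B + B^{2}\right)\right)^{2} = \left(B^{2} + 2 B\right)^{2}$)
$F = 96541$ ($F = \left(-19\right)^{2} \left(2 - 19\right)^{2} - 7788 = 361 \left(-17\right)^{2} - 7788 = 361 \cdot 289 - 7788 = 104329 - 7788 = 96541$)
$\left(- 51 \left(4 - 52\right) + F\right) + \frac{1}{-6892 - 6324} = \left(- 51 \left(4 - 52\right) + 96541\right) + \frac{1}{-6892 - 6324} = \left(\left(-51\right) \left(-48\right) + 96541\right) + \frac{1}{-13216} = \left(2448 + 96541\right) - \frac{1}{13216} = 98989 - \frac{1}{13216} = \frac{1308238623}{13216}$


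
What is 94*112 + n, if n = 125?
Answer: 10653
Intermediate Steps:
94*112 + n = 94*112 + 125 = 10528 + 125 = 10653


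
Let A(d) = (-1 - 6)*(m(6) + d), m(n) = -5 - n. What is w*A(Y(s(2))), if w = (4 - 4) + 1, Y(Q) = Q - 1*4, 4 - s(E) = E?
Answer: 91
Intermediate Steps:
s(E) = 4 - E
Y(Q) = -4 + Q (Y(Q) = Q - 4 = -4 + Q)
A(d) = 77 - 7*d (A(d) = (-1 - 6)*((-5 - 1*6) + d) = -7*((-5 - 6) + d) = -7*(-11 + d) = 77 - 7*d)
w = 1 (w = 0 + 1 = 1)
w*A(Y(s(2))) = 1*(77 - 7*(-4 + (4 - 1*2))) = 1*(77 - 7*(-4 + (4 - 2))) = 1*(77 - 7*(-4 + 2)) = 1*(77 - 7*(-2)) = 1*(77 + 14) = 1*91 = 91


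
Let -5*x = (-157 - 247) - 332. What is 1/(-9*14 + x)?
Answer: 5/106 ≈ 0.047170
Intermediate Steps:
x = 736/5 (x = -((-157 - 247) - 332)/5 = -(-404 - 332)/5 = -⅕*(-736) = 736/5 ≈ 147.20)
1/(-9*14 + x) = 1/(-9*14 + 736/5) = 1/(-126 + 736/5) = 1/(106/5) = 5/106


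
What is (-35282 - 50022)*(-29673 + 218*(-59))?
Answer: 3628405640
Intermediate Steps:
(-35282 - 50022)*(-29673 + 218*(-59)) = -85304*(-29673 - 12862) = -85304*(-42535) = 3628405640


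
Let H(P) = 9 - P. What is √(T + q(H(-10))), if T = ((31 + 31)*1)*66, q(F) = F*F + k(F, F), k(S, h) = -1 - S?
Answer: √4433 ≈ 66.581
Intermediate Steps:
q(F) = -1 + F² - F (q(F) = F*F + (-1 - F) = F² + (-1 - F) = -1 + F² - F)
T = 4092 (T = (62*1)*66 = 62*66 = 4092)
√(T + q(H(-10))) = √(4092 + (-1 + (9 - 1*(-10))² - (9 - 1*(-10)))) = √(4092 + (-1 + (9 + 10)² - (9 + 10))) = √(4092 + (-1 + 19² - 1*19)) = √(4092 + (-1 + 361 - 19)) = √(4092 + 341) = √4433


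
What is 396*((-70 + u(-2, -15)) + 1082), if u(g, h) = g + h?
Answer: 394020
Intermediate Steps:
396*((-70 + u(-2, -15)) + 1082) = 396*((-70 + (-2 - 15)) + 1082) = 396*((-70 - 17) + 1082) = 396*(-87 + 1082) = 396*995 = 394020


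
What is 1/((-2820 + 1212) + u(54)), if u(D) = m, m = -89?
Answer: -1/1697 ≈ -0.00058927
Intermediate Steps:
u(D) = -89
1/((-2820 + 1212) + u(54)) = 1/((-2820 + 1212) - 89) = 1/(-1608 - 89) = 1/(-1697) = -1/1697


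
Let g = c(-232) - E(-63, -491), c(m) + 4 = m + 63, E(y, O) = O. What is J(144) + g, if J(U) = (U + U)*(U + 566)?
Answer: 204798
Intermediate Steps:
J(U) = 2*U*(566 + U) (J(U) = (2*U)*(566 + U) = 2*U*(566 + U))
c(m) = 59 + m (c(m) = -4 + (m + 63) = -4 + (63 + m) = 59 + m)
g = 318 (g = (59 - 232) - 1*(-491) = -173 + 491 = 318)
J(144) + g = 2*144*(566 + 144) + 318 = 2*144*710 + 318 = 204480 + 318 = 204798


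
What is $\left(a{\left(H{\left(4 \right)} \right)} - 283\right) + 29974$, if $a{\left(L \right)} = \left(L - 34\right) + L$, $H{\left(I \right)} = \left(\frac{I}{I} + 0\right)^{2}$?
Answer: $29659$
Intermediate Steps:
$H{\left(I \right)} = 1$ ($H{\left(I \right)} = \left(1 + 0\right)^{2} = 1^{2} = 1$)
$a{\left(L \right)} = -34 + 2 L$ ($a{\left(L \right)} = \left(-34 + L\right) + L = -34 + 2 L$)
$\left(a{\left(H{\left(4 \right)} \right)} - 283\right) + 29974 = \left(\left(-34 + 2 \cdot 1\right) - 283\right) + 29974 = \left(\left(-34 + 2\right) - 283\right) + 29974 = \left(-32 - 283\right) + 29974 = -315 + 29974 = 29659$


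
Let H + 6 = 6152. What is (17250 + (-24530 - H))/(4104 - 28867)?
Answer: 13426/24763 ≈ 0.54218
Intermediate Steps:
H = 6146 (H = -6 + 6152 = 6146)
(17250 + (-24530 - H))/(4104 - 28867) = (17250 + (-24530 - 1*6146))/(4104 - 28867) = (17250 + (-24530 - 6146))/(-24763) = (17250 - 30676)*(-1/24763) = -13426*(-1/24763) = 13426/24763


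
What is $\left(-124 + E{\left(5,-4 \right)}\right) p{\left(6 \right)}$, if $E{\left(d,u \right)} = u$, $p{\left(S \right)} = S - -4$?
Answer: $-1280$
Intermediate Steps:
$p{\left(S \right)} = 4 + S$ ($p{\left(S \right)} = S + 4 = 4 + S$)
$\left(-124 + E{\left(5,-4 \right)}\right) p{\left(6 \right)} = \left(-124 - 4\right) \left(4 + 6\right) = \left(-128\right) 10 = -1280$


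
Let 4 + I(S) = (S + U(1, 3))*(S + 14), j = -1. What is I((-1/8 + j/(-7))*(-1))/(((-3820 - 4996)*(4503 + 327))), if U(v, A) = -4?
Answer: 188719/133534894080 ≈ 1.4133e-6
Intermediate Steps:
I(S) = -4 + (-4 + S)*(14 + S) (I(S) = -4 + (S - 4)*(S + 14) = -4 + (-4 + S)*(14 + S))
I((-1/8 + j/(-7))*(-1))/(((-3820 - 4996)*(4503 + 327))) = (-60 + ((-1/8 - 1/(-7))*(-1))**2 + 10*((-1/8 - 1/(-7))*(-1)))/(((-3820 - 4996)*(4503 + 327))) = (-60 + ((-1*1/8 - 1*(-1/7))*(-1))**2 + 10*((-1*1/8 - 1*(-1/7))*(-1)))/((-8816*4830)) = (-60 + ((-1/8 + 1/7)*(-1))**2 + 10*((-1/8 + 1/7)*(-1)))/(-42581280) = (-60 + ((1/56)*(-1))**2 + 10*((1/56)*(-1)))*(-1/42581280) = (-60 + (-1/56)**2 + 10*(-1/56))*(-1/42581280) = (-60 + 1/3136 - 5/28)*(-1/42581280) = -188719/3136*(-1/42581280) = 188719/133534894080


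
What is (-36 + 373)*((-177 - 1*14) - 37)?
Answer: -76836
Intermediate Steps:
(-36 + 373)*((-177 - 1*14) - 37) = 337*((-177 - 14) - 37) = 337*(-191 - 37) = 337*(-228) = -76836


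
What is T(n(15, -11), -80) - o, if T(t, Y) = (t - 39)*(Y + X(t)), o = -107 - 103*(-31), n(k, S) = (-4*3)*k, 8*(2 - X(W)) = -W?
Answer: 37847/2 ≈ 18924.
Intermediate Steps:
X(W) = 2 + W/8 (X(W) = 2 - (-1)*W/8 = 2 + W/8)
n(k, S) = -12*k
o = 3086 (o = -107 + 3193 = 3086)
T(t, Y) = (-39 + t)*(2 + Y + t/8) (T(t, Y) = (t - 39)*(Y + (2 + t/8)) = (-39 + t)*(2 + Y + t/8))
T(n(15, -11), -80) - o = (-78 - 39*(-80) - (-69)*15/2 + (-12*15)²/8 - (-960)*15) - 1*3086 = (-78 + 3120 - 23/8*(-180) + (⅛)*(-180)² - 80*(-180)) - 3086 = (-78 + 3120 + 1035/2 + (⅛)*32400 + 14400) - 3086 = (-78 + 3120 + 1035/2 + 4050 + 14400) - 3086 = 44019/2 - 3086 = 37847/2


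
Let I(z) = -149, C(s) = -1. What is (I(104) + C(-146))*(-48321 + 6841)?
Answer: 6222000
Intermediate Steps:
(I(104) + C(-146))*(-48321 + 6841) = (-149 - 1)*(-48321 + 6841) = -150*(-41480) = 6222000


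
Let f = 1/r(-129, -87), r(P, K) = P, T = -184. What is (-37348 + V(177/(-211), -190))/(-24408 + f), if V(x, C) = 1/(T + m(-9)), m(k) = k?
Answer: 929853285/607686169 ≈ 1.5302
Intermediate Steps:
V(x, C) = -1/193 (V(x, C) = 1/(-184 - 9) = 1/(-193) = -1/193)
f = -1/129 (f = 1/(-129) = -1/129 ≈ -0.0077519)
(-37348 + V(177/(-211), -190))/(-24408 + f) = (-37348 - 1/193)/(-24408 - 1/129) = -7208165/(193*(-3148633/129)) = -7208165/193*(-129/3148633) = 929853285/607686169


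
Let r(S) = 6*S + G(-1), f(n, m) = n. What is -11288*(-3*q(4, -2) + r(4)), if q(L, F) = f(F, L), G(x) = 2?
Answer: -361216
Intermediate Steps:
q(L, F) = F
r(S) = 2 + 6*S (r(S) = 6*S + 2 = 2 + 6*S)
-11288*(-3*q(4, -2) + r(4)) = -11288*(-3*(-2) + (2 + 6*4)) = -11288*(6 + (2 + 24)) = -11288*(6 + 26) = -11288*32 = -361216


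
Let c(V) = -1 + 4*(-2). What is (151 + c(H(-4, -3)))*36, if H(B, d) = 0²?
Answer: 5112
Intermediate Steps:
H(B, d) = 0
c(V) = -9 (c(V) = -1 - 8 = -9)
(151 + c(H(-4, -3)))*36 = (151 - 9)*36 = 142*36 = 5112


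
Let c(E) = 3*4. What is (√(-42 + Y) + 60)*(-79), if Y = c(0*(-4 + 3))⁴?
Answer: -4740 - 79*√20694 ≈ -16104.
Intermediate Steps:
c(E) = 12
Y = 20736 (Y = 12⁴ = 20736)
(√(-42 + Y) + 60)*(-79) = (√(-42 + 20736) + 60)*(-79) = (√20694 + 60)*(-79) = (60 + √20694)*(-79) = -4740 - 79*√20694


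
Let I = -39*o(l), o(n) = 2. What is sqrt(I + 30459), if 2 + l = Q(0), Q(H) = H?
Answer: sqrt(30381) ≈ 174.30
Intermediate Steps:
l = -2 (l = -2 + 0 = -2)
I = -78 (I = -39*2 = -78)
sqrt(I + 30459) = sqrt(-78 + 30459) = sqrt(30381)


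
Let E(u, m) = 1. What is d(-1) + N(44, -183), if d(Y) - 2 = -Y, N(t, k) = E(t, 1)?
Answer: 4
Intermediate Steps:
N(t, k) = 1
d(Y) = 2 - Y
d(-1) + N(44, -183) = (2 - 1*(-1)) + 1 = (2 + 1) + 1 = 3 + 1 = 4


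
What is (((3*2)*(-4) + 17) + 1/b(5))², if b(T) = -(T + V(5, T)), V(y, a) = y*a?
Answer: 44521/900 ≈ 49.468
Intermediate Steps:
V(y, a) = a*y
b(T) = -6*T (b(T) = -(T + T*5) = -(T + 5*T) = -6*T)
(((3*2)*(-4) + 17) + 1/b(5))² = (((3*2)*(-4) + 17) + 1/(-6*5))² = ((6*(-4) + 17) + 1/(-30))² = ((-24 + 17) - 1/30)² = (-7 - 1/30)² = (-211/30)² = 44521/900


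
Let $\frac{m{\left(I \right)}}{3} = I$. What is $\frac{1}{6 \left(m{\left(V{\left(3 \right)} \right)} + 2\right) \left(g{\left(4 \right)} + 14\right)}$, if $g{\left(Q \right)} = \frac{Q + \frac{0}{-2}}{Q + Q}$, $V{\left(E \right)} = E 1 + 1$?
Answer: $\frac{1}{1218} \approx 0.00082102$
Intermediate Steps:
$V{\left(E \right)} = 1 + E$ ($V{\left(E \right)} = E + 1 = 1 + E$)
$m{\left(I \right)} = 3 I$
$g{\left(Q \right)} = \frac{1}{2}$ ($g{\left(Q \right)} = \frac{Q + 0 \left(- \frac{1}{2}\right)}{2 Q} = \left(Q + 0\right) \frac{1}{2 Q} = Q \frac{1}{2 Q} = \frac{1}{2}$)
$\frac{1}{6 \left(m{\left(V{\left(3 \right)} \right)} + 2\right) \left(g{\left(4 \right)} + 14\right)} = \frac{1}{6 \left(3 \left(1 + 3\right) + 2\right) \left(\frac{1}{2} + 14\right)} = \frac{1}{6 \left(3 \cdot 4 + 2\right) \frac{29}{2}} = \frac{1}{6 \left(12 + 2\right) \frac{29}{2}} = \frac{1}{6 \cdot 14 \cdot \frac{29}{2}} = \frac{1}{84 \cdot \frac{29}{2}} = \frac{1}{1218}$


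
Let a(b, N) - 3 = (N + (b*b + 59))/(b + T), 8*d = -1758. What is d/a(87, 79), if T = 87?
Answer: -25491/5486 ≈ -4.6466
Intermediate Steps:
d = -879/4 (d = (⅛)*(-1758) = -879/4 ≈ -219.75)
a(b, N) = 3 + (59 + N + b²)/(87 + b) (a(b, N) = 3 + (N + (b*b + 59))/(b + 87) = 3 + (N + (b² + 59))/(87 + b) = 3 + (N + (59 + b²))/(87 + b) = 3 + (59 + N + b²)/(87 + b))
d/a(87, 79) = -879*(87 + 87)/(320 + 79 + 87² + 3*87)/4 = -879*174/(320 + 79 + 7569 + 261)/4 = -879/(4*((1/174)*8229)) = -879/(4*2743/58) = -879/4*58/2743 = -25491/5486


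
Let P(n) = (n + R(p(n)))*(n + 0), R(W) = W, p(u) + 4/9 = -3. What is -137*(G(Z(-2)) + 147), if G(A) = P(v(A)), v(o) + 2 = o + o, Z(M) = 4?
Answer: -66719/3 ≈ -22240.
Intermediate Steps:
p(u) = -31/9 (p(u) = -4/9 - 3 = -31/9)
v(o) = -2 + 2*o (v(o) = -2 + (o + o) = -2 + 2*o)
P(n) = n*(-31/9 + n) (P(n) = (n - 31/9)*(n + 0) = (-31/9 + n)*n = n*(-31/9 + n))
G(A) = (-49 + 18*A)*(-2 + 2*A)/9 (G(A) = (-2 + 2*A)*(-31 + 9*(-2 + 2*A))/9 = (-2 + 2*A)*(-31 + (-18 + 18*A))/9 = (-2 + 2*A)*(-49 + 18*A)/9 = (-49 + 18*A)*(-2 + 2*A)/9)
-137*(G(Z(-2)) + 147) = -137*(2*(-1 + 4)*(-49 + 18*4)/9 + 147) = -137*((2/9)*3*(-49 + 72) + 147) = -137*((2/9)*3*23 + 147) = -137*(46/3 + 147) = -137*487/3 = -66719/3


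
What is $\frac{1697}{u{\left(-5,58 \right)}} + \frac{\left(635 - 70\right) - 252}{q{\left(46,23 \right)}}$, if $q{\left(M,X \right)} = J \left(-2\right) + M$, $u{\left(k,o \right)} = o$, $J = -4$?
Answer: $\frac{27448}{783} \approx 35.055$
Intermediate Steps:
$q{\left(M,X \right)} = 8 + M$ ($q{\left(M,X \right)} = \left(-4\right) \left(-2\right) + M = 8 + M$)
$\frac{1697}{u{\left(-5,58 \right)}} + \frac{\left(635 - 70\right) - 252}{q{\left(46,23 \right)}} = \frac{1697}{58} + \frac{\left(635 - 70\right) - 252}{8 + 46} = 1697 \cdot \frac{1}{58} + \frac{565 - 252}{54} = \frac{1697}{58} + 313 \cdot \frac{1}{54} = \frac{1697}{58} + \frac{313}{54} = \frac{27448}{783}$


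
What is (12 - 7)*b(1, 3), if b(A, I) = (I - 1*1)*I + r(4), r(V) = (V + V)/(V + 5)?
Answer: 310/9 ≈ 34.444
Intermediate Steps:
r(V) = 2*V/(5 + V) (r(V) = (2*V)/(5 + V) = 2*V/(5 + V))
b(A, I) = 8/9 + I*(-1 + I) (b(A, I) = (I - 1*1)*I + 2*4/(5 + 4) = (I - 1)*I + 2*4/9 = (-1 + I)*I + 2*4*(⅑) = I*(-1 + I) + 8/9 = 8/9 + I*(-1 + I))
(12 - 7)*b(1, 3) = (12 - 7)*(8/9 + 3² - 1*3) = 5*(8/9 + 9 - 3) = 5*(62/9) = 310/9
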